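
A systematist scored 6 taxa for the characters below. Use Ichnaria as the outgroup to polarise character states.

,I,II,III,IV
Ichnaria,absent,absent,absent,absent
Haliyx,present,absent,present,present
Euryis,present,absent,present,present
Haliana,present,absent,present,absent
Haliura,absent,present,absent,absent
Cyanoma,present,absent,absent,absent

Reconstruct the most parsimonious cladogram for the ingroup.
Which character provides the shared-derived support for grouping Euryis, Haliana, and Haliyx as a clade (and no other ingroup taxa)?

The outgroup has state 'absent' for every character, so 'present' is the derived state throughout.
Only Cyanoma, Euryis, Haliana, and Haliyx show the derived state 'present' for I, supporting them as a clade.
II (derived state 'present') is unique to Haliura (autapomorphy; uninformative for grouping).
III (derived state 'present') is shared by Euryis, Haliana, and Haliyx — a synapomorphy uniting that clade.
IV: derived state 'present' in Euryis and Haliyx only — synapomorphy for {Euryis, Haliyx}.
Most parsimonious ingroup topology: ((((Haliyx,Euryis),Haliana),Cyanoma),Haliura).
The clade {Euryis, Haliana, Haliyx} is supported by III: its derived state 'present' occurs in exactly those taxa and in no other taxon (including the outgroup).

III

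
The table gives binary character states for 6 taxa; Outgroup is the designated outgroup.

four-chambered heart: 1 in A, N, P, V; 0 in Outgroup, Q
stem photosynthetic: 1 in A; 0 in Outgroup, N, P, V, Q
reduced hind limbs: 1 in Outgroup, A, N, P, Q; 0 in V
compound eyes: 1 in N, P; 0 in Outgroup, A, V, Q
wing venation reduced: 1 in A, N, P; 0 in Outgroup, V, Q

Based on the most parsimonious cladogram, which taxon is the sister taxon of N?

Character polarity is set by the outgroup: the derived state is whichever differs from the outgroup's state, so for reduced hind limbs the derived state is '0', and for the remaining characters it is '1'.
four-chambered heart: derived state '1' in A, N, P, and V only — synapomorphy for {A, N, P, V}.
stem photosynthetic: derived state '1' in A only — an autapomorphy, so it tells us nothing about relationships among taxa.
reduced hind limbs (derived state '0') is unique to V (autapomorphy; uninformative for grouping).
compound eyes: derived state '1' in N and P only — synapomorphy for {N, P}.
Only A, N, and P show the derived state '1' for wing venation reduced, supporting them as a clade.
Most parsimonious ingroup topology: (((A,(N,P)),V),Q).
N and P form a cherry on this tree, so they are sister taxa.

P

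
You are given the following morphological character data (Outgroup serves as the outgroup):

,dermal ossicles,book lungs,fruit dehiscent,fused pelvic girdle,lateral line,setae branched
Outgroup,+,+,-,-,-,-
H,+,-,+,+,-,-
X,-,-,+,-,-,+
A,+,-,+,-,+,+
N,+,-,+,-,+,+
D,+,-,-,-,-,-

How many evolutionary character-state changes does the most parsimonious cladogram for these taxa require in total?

Character polarity is set by the outgroup: the derived state is whichever differs from the outgroup's state, so for dermal ossicles, book lungs the derived state is '-', and for the remaining characters it is '+'.
dermal ossicles: derived state '-' in X only — an autapomorphy, so it tells us nothing about relationships among taxa.
book lungs (derived state '-') is shared by all ingroup taxa — unites the whole ingroup.
Only A, H, N, and X show the derived state '+' for fruit dehiscent, supporting them as a clade.
fused pelvic girdle (derived state '+') is unique to H (autapomorphy; uninformative for grouping).
lateral line (derived state '+') is shared by A and N — a synapomorphy uniting that clade.
setae branched (derived state '+') is shared by A, N, and X — a synapomorphy uniting that clade.
Most parsimonious ingroup topology: ((H,(X,(A,N))),D).
Changes per character on this tree: dermal ossicles: 1; book lungs: 1; fruit dehiscent: 1; fused pelvic girdle: 1; lateral line: 1; setae branched: 1.
Total = 6.

6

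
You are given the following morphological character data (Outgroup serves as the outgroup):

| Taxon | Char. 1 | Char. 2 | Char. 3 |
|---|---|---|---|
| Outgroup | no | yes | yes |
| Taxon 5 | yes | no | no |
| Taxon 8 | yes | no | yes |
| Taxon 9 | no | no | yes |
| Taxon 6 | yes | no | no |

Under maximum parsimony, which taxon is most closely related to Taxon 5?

Taxon 6

Character polarity is set by the outgroup: the derived state is whichever differs from the outgroup's state, so for Char. 2, Char. 3 the derived state is 'no', and for the remaining characters it is 'yes'.
Char. 1: derived state 'yes' in Taxon 5, Taxon 6, and Taxon 8 only — synapomorphy for {Taxon 5, Taxon 6, Taxon 8}.
All ingroup taxa share the derived state 'no' for Char. 2; it defines the ingroup but does not resolve relationships within it.
Only Taxon 5 and Taxon 6 show the derived state 'no' for Char. 3, supporting them as a clade.
Most parsimonious ingroup topology: (((Taxon 5,Taxon 6),Taxon 8),Taxon 9).
Taxon 5 and Taxon 6 form a cherry on this tree, so they are sister taxa.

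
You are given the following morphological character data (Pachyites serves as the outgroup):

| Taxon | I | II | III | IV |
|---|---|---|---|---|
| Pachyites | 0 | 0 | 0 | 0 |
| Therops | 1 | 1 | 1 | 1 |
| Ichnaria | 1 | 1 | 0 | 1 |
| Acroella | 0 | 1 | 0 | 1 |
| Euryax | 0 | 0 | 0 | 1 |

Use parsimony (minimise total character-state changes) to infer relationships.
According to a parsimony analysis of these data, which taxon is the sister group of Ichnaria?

The outgroup has state '0' for every character, so '1' is the derived state throughout.
I (derived state '1') is shared by Ichnaria and Therops — a synapomorphy uniting that clade.
II: derived state '1' in Acroella, Ichnaria, and Therops only — synapomorphy for {Acroella, Ichnaria, Therops}.
III (derived state '1') is unique to Therops (autapomorphy; uninformative for grouping).
All ingroup taxa share the derived state '1' for IV; it defines the ingroup but does not resolve relationships within it.
Most parsimonious ingroup topology: (((Therops,Ichnaria),Acroella),Euryax).
Ichnaria and Therops form a cherry on this tree, so they are sister taxa.

Therops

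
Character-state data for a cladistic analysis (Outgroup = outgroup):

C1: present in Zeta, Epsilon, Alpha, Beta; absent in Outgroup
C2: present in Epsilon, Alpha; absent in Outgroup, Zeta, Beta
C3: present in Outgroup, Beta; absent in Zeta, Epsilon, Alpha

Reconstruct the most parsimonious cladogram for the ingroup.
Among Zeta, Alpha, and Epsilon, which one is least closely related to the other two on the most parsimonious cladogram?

Zeta

Character polarity is set by the outgroup: the derived state is whichever differs from the outgroup's state, so for C3 the derived state is 'absent', and for the remaining characters it is 'present'.
All ingroup taxa share the derived state 'present' for C1; it defines the ingroup but does not resolve relationships within it.
Only Alpha and Epsilon show the derived state 'present' for C2, supporting them as a clade.
C3: derived state 'absent' in Alpha, Epsilon, and Zeta only — synapomorphy for {Alpha, Epsilon, Zeta}.
Most parsimonious ingroup topology: ((Zeta,(Epsilon,Alpha)),Beta).
Epsilon and Alpha share a more recent common ancestor with each other than either does with Zeta, so Zeta is the least closely related of the three.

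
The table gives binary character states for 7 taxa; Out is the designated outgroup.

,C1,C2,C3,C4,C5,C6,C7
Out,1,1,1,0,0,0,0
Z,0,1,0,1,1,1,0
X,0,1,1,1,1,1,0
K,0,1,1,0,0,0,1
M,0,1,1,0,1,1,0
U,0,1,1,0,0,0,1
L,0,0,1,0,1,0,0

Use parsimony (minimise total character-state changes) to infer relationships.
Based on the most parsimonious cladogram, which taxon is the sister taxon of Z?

Character polarity is set by the outgroup: the derived state is whichever differs from the outgroup's state, so for C1, C2, C3 the derived state is '0', and for the remaining characters it is '1'.
C1 (derived state '0') is shared by all ingroup taxa — unites the whole ingroup.
C2: derived state '0' in L only — an autapomorphy, so it tells us nothing about relationships among taxa.
C3: derived state '0' in Z only — an autapomorphy, so it tells us nothing about relationships among taxa.
C4 (derived state '1') is shared by X and Z — a synapomorphy uniting that clade.
C5 (derived state '1') is shared by L, M, X, and Z — a synapomorphy uniting that clade.
Only M, X, and Z show the derived state '1' for C6, supporting them as a clade.
C7 (derived state '1') is shared by K and U — a synapomorphy uniting that clade.
Most parsimonious ingroup topology: ((((Z,X),M),L),(K,U)).
Z and X form a cherry on this tree, so they are sister taxa.

X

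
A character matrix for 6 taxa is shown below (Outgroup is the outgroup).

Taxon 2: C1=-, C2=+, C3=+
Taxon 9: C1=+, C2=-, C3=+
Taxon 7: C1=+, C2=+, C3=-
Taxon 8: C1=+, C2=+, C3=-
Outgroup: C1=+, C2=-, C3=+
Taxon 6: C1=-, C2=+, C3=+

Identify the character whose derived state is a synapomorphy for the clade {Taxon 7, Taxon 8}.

C3

Character polarity is set by the outgroup: the derived state is whichever differs from the outgroup's state, so for C1, C3 the derived state is '-', and for the remaining characters it is '+'.
Only Taxon 2 and Taxon 6 show the derived state '-' for C1, supporting them as a clade.
C2 (derived state '+') is shared by Taxon 2, Taxon 6, Taxon 7, and Taxon 8 — a synapomorphy uniting that clade.
C3: derived state '-' in Taxon 7 and Taxon 8 only — synapomorphy for {Taxon 7, Taxon 8}.
Most parsimonious ingroup topology: (((Taxon 8,Taxon 7),(Taxon 6,Taxon 2)),Taxon 9).
The clade {Taxon 7, Taxon 8} is supported by C3: its derived state '-' occurs in exactly those taxa and in no other taxon (including the outgroup).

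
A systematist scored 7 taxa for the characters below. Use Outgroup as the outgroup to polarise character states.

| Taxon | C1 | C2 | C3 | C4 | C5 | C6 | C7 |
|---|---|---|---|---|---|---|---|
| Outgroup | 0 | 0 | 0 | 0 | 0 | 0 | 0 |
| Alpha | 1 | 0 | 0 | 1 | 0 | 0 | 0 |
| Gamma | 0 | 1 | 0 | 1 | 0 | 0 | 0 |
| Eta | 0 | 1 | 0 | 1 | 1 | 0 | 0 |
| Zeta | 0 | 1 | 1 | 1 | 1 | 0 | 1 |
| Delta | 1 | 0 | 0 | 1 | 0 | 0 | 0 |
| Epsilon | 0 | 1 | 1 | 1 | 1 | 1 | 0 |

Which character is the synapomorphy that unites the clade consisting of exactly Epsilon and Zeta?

C3

The outgroup has state '0' for every character, so '1' is the derived state throughout.
C1 (derived state '1') is shared by Alpha and Delta — a synapomorphy uniting that clade.
C2 (derived state '1') is shared by Epsilon, Eta, Gamma, and Zeta — a synapomorphy uniting that clade.
Only Epsilon and Zeta show the derived state '1' for C3, supporting them as a clade.
All ingroup taxa share the derived state '1' for C4; it defines the ingroup but does not resolve relationships within it.
C5: derived state '1' in Epsilon, Eta, and Zeta only — synapomorphy for {Epsilon, Eta, Zeta}.
C6 (derived state '1') is unique to Epsilon (autapomorphy; uninformative for grouping).
C7: derived state '1' in Zeta only — an autapomorphy, so it tells us nothing about relationships among taxa.
Most parsimonious ingroup topology: ((Alpha,Delta),(Gamma,(Eta,(Zeta,Epsilon)))).
The clade {Epsilon, Zeta} is supported by C3: its derived state '1' occurs in exactly those taxa and in no other taxon (including the outgroup).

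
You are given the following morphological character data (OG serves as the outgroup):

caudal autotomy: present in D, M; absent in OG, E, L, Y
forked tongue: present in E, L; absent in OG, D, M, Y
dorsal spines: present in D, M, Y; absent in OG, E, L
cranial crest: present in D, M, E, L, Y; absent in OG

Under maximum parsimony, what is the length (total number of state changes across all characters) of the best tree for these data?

The outgroup has state 'absent' for every character, so 'present' is the derived state throughout.
caudal autotomy (derived state 'present') is shared by D and M — a synapomorphy uniting that clade.
Only E and L show the derived state 'present' for forked tongue, supporting them as a clade.
dorsal spines: derived state 'present' in D, M, and Y only — synapomorphy for {D, M, Y}.
cranial crest (derived state 'present') is shared by all ingroup taxa — unites the whole ingroup.
Most parsimonious ingroup topology: (((D,M),Y),(E,L)).
Changes per character on this tree: caudal autotomy: 1; forked tongue: 1; dorsal spines: 1; cranial crest: 1.
Total = 4.

4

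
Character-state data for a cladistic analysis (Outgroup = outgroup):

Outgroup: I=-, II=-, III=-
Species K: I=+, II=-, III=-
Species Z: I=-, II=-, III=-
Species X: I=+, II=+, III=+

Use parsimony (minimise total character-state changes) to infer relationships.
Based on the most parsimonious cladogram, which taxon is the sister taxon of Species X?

The outgroup has state '-' for every character, so '+' is the derived state throughout.
I (derived state '+') is shared by Species K and Species X — a synapomorphy uniting that clade.
II (derived state '+') is unique to Species X (autapomorphy; uninformative for grouping).
III: derived state '+' in Species X only — an autapomorphy, so it tells us nothing about relationships among taxa.
Most parsimonious ingroup topology: ((Species K,Species X),Species Z).
Species X and Species K form a cherry on this tree, so they are sister taxa.

Species K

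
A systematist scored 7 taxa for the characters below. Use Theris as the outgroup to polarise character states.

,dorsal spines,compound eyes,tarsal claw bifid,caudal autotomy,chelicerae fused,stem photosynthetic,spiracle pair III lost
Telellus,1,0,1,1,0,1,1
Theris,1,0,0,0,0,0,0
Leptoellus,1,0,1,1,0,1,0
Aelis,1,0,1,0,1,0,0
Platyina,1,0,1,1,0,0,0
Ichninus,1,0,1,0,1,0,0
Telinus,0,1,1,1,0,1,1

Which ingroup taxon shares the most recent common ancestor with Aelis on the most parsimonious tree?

Ichninus

Character polarity is set by the outgroup: the derived state is whichever differs from the outgroup's state, so for dorsal spines the derived state is '0', and for the remaining characters it is '1'.
dorsal spines (derived state '0') is unique to Telinus (autapomorphy; uninformative for grouping).
compound eyes (derived state '1') is unique to Telinus (autapomorphy; uninformative for grouping).
All ingroup taxa share the derived state '1' for tarsal claw bifid; it defines the ingroup but does not resolve relationships within it.
caudal autotomy: derived state '1' in Leptoellus, Platyina, Telellus, and Telinus only — synapomorphy for {Leptoellus, Platyina, Telellus, Telinus}.
Only Aelis and Ichninus show the derived state '1' for chelicerae fused, supporting them as a clade.
stem photosynthetic: derived state '1' in Leptoellus, Telellus, and Telinus only — synapomorphy for {Leptoellus, Telellus, Telinus}.
spiracle pair III lost (derived state '1') is shared by Telellus and Telinus — a synapomorphy uniting that clade.
Most parsimonious ingroup topology: ((((Telellus,Telinus),Leptoellus),Platyina),(Ichninus,Aelis)).
Aelis and Ichninus form a cherry on this tree, so they are sister taxa.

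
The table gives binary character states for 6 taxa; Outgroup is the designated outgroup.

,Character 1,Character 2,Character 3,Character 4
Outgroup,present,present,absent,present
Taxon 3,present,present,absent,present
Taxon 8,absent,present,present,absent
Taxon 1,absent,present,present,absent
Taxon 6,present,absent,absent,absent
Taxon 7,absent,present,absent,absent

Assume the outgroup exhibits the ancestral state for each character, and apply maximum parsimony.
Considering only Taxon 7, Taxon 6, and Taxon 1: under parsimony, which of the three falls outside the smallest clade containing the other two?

Character polarity is set by the outgroup: the derived state is whichever differs from the outgroup's state, so for Character 1, Character 2, Character 4 the derived state is 'absent', and for the remaining characters it is 'present'.
Only Taxon 1, Taxon 7, and Taxon 8 show the derived state 'absent' for Character 1, supporting them as a clade.
Character 2 (derived state 'absent') is unique to Taxon 6 (autapomorphy; uninformative for grouping).
Only Taxon 1 and Taxon 8 show the derived state 'present' for Character 3, supporting them as a clade.
Only Taxon 1, Taxon 6, Taxon 7, and Taxon 8 show the derived state 'absent' for Character 4, supporting them as a clade.
Most parsimonious ingroup topology: (Taxon 3,(((Taxon 8,Taxon 1),Taxon 7),Taxon 6)).
Taxon 1 and Taxon 7 share a more recent common ancestor with each other than either does with Taxon 6, so Taxon 6 is the least closely related of the three.

Taxon 6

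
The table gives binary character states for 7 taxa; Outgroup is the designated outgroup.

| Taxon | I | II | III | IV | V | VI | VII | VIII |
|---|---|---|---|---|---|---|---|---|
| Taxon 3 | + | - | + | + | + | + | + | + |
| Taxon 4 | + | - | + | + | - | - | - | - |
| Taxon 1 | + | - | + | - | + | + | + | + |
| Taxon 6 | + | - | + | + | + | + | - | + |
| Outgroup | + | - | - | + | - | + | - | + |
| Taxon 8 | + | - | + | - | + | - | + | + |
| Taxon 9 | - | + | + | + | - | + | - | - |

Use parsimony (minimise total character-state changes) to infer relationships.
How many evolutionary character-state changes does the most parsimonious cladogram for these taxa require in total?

9

Character polarity is set by the outgroup: the derived state is whichever differs from the outgroup's state, so for I, IV, VI, VIII the derived state is '-', and for the remaining characters it is '+'.
I: derived state '-' in Taxon 9 only — an autapomorphy, so it tells us nothing about relationships among taxa.
II (derived state '+') is unique to Taxon 9 (autapomorphy; uninformative for grouping).
All ingroup taxa share the derived state '+' for III; it defines the ingroup but does not resolve relationships within it.
IV: derived state '-' in Taxon 1 and Taxon 8 only — synapomorphy for {Taxon 1, Taxon 8}.
V: derived state '+' in Taxon 1, Taxon 3, Taxon 6, and Taxon 8 only — synapomorphy for {Taxon 1, Taxon 3, Taxon 6, Taxon 8}.
VI groups Taxon 4 and Taxon 8, which is incompatible with the clades supported by the remaining characters; treating it as convergent (homoplasy) costs fewer steps than any alternative tree.
Only Taxon 1, Taxon 3, and Taxon 8 show the derived state '+' for VII, supporting them as a clade.
Only Taxon 4 and Taxon 9 show the derived state '-' for VIII, supporting them as a clade.
Most parsimonious ingroup topology: ((Taxon 4,Taxon 9),(((Taxon 1,Taxon 8),Taxon 3),Taxon 6)).
Changes per character on this tree: I: 1; II: 1; III: 1; IV: 1; V: 1; VI: 2; VII: 1; VIII: 1.
Total = 9.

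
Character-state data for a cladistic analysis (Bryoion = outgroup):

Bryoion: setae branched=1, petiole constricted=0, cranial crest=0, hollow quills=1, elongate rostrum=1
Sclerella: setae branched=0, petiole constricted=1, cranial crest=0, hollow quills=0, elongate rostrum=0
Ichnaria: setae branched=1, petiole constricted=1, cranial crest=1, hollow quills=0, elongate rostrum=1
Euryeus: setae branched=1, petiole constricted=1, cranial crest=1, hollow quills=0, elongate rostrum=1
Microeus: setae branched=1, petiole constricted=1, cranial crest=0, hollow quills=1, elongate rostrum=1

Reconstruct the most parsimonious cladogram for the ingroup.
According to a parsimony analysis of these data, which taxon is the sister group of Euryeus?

Character polarity is set by the outgroup: the derived state is whichever differs from the outgroup's state, so for setae branched, hollow quills, elongate rostrum the derived state is '0', and for the remaining characters it is '1'.
setae branched: derived state '0' in Sclerella only — an autapomorphy, so it tells us nothing about relationships among taxa.
petiole constricted (derived state '1') is shared by all ingroup taxa — unites the whole ingroup.
cranial crest: derived state '1' in Euryeus and Ichnaria only — synapomorphy for {Euryeus, Ichnaria}.
hollow quills: derived state '0' in Euryeus, Ichnaria, and Sclerella only — synapomorphy for {Euryeus, Ichnaria, Sclerella}.
elongate rostrum: derived state '0' in Sclerella only — an autapomorphy, so it tells us nothing about relationships among taxa.
Most parsimonious ingroup topology: ((Sclerella,(Ichnaria,Euryeus)),Microeus).
Euryeus and Ichnaria form a cherry on this tree, so they are sister taxa.

Ichnaria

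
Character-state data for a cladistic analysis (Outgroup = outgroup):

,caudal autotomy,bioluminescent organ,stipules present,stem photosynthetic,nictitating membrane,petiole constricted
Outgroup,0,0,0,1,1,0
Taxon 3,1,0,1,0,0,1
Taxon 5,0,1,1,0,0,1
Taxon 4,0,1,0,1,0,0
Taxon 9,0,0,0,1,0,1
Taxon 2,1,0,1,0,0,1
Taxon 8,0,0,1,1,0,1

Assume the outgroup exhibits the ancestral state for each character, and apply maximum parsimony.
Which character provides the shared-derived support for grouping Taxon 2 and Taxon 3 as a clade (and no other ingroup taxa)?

Character polarity is set by the outgroup: the derived state is whichever differs from the outgroup's state, so for stem photosynthetic, nictitating membrane the derived state is '0', and for the remaining characters it is '1'.
Only Taxon 2 and Taxon 3 show the derived state '1' for caudal autotomy, supporting them as a clade.
bioluminescent organ (state '1') occurs in Taxon 4 and Taxon 5 but conflicts with the nesting implied by the other characters — most parsimoniously interpreted as homoplasy.
stipules present: derived state '1' in Taxon 2, Taxon 3, Taxon 5, and Taxon 8 only — synapomorphy for {Taxon 2, Taxon 3, Taxon 5, Taxon 8}.
stem photosynthetic: derived state '0' in Taxon 2, Taxon 3, and Taxon 5 only — synapomorphy for {Taxon 2, Taxon 3, Taxon 5}.
All ingroup taxa share the derived state '0' for nictitating membrane; it defines the ingroup but does not resolve relationships within it.
petiole constricted (derived state '1') is shared by Taxon 2, Taxon 3, Taxon 5, Taxon 8, and Taxon 9 — a synapomorphy uniting that clade.
Most parsimonious ingroup topology: (((((Taxon 3,Taxon 2),Taxon 5),Taxon 8),Taxon 9),Taxon 4).
The clade {Taxon 2, Taxon 3} is supported by caudal autotomy: its derived state '1' occurs in exactly those taxa and in no other taxon (including the outgroup).

caudal autotomy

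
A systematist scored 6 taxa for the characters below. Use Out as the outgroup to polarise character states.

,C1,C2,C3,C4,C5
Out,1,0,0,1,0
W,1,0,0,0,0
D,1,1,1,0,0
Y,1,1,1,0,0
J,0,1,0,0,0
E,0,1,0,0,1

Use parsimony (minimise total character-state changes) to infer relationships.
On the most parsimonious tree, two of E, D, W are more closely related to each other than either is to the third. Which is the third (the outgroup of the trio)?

W

Character polarity is set by the outgroup: the derived state is whichever differs from the outgroup's state, so for C1, C4 the derived state is '0', and for the remaining characters it is '1'.
C1 (derived state '0') is shared by E and J — a synapomorphy uniting that clade.
Only D, E, J, and Y show the derived state '1' for C2, supporting them as a clade.
Only D and Y show the derived state '1' for C3, supporting them as a clade.
All ingroup taxa share the derived state '0' for C4; it defines the ingroup but does not resolve relationships within it.
C5 (derived state '1') is unique to E (autapomorphy; uninformative for grouping).
Most parsimonious ingroup topology: (W,((D,Y),(J,E))).
E and D share a more recent common ancestor with each other than either does with W, so W is the least closely related of the three.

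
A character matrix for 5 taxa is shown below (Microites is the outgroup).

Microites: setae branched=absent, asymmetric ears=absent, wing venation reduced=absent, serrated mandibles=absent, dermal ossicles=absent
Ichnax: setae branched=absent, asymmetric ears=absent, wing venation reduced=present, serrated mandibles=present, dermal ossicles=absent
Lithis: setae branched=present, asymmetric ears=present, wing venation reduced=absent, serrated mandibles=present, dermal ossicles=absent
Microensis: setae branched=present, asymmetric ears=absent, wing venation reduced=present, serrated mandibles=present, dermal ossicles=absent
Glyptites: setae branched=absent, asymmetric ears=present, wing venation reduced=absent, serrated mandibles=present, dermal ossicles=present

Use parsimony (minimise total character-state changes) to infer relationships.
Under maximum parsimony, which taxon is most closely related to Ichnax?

The outgroup has state 'absent' for every character, so 'present' is the derived state throughout.
setae branched groups Lithis and Microensis, which is incompatible with the clades supported by the remaining characters; treating it as convergent (homoplasy) costs fewer steps than any alternative tree.
asymmetric ears (derived state 'present') is shared by Glyptites and Lithis — a synapomorphy uniting that clade.
wing venation reduced: derived state 'present' in Ichnax and Microensis only — synapomorphy for {Ichnax, Microensis}.
All ingroup taxa share the derived state 'present' for serrated mandibles; it defines the ingroup but does not resolve relationships within it.
dermal ossicles (derived state 'present') is unique to Glyptites (autapomorphy; uninformative for grouping).
Most parsimonious ingroup topology: ((Lithis,Glyptites),(Ichnax,Microensis)).
Ichnax and Microensis form a cherry on this tree, so they are sister taxa.

Microensis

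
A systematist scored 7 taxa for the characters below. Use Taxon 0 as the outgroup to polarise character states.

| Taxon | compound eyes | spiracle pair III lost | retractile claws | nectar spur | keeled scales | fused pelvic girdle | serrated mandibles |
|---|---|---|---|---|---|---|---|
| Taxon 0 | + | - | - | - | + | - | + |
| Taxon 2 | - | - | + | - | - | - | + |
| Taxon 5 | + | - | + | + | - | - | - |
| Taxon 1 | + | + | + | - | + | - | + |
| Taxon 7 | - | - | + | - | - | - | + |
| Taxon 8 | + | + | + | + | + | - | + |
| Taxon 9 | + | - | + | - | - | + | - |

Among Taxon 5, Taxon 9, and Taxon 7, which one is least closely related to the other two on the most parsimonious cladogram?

Character polarity is set by the outgroup: the derived state is whichever differs from the outgroup's state, so for compound eyes, keeled scales, serrated mandibles the derived state is '-', and for the remaining characters it is '+'.
compound eyes (derived state '-') is shared by Taxon 2 and Taxon 7 — a synapomorphy uniting that clade.
spiracle pair III lost: derived state '+' in Taxon 1 and Taxon 8 only — synapomorphy for {Taxon 1, Taxon 8}.
retractile claws (derived state '+') is shared by all ingroup taxa — unites the whole ingroup.
nectar spur groups Taxon 5 and Taxon 8, which is incompatible with the clades supported by the remaining characters; treating it as convergent (homoplasy) costs fewer steps than any alternative tree.
keeled scales: derived state '-' in Taxon 2, Taxon 5, Taxon 7, and Taxon 9 only — synapomorphy for {Taxon 2, Taxon 5, Taxon 7, Taxon 9}.
fused pelvic girdle (derived state '+') is unique to Taxon 9 (autapomorphy; uninformative for grouping).
serrated mandibles: derived state '-' in Taxon 5 and Taxon 9 only — synapomorphy for {Taxon 5, Taxon 9}.
Most parsimonious ingroup topology: (((Taxon 2,Taxon 7),(Taxon 5,Taxon 9)),(Taxon 1,Taxon 8)).
Taxon 5 and Taxon 9 share a more recent common ancestor with each other than either does with Taxon 7, so Taxon 7 is the least closely related of the three.

Taxon 7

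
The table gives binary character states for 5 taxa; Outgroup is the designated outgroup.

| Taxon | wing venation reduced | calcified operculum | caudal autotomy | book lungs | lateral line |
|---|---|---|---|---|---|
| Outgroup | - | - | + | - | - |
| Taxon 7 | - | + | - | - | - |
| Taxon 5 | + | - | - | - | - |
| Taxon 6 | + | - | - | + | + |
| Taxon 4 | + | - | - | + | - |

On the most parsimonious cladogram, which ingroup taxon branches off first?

Character polarity is set by the outgroup: the derived state is whichever differs from the outgroup's state, so for caudal autotomy the derived state is '-', and for the remaining characters it is '+'.
wing venation reduced: derived state '+' in Taxon 4, Taxon 5, and Taxon 6 only — synapomorphy for {Taxon 4, Taxon 5, Taxon 6}.
calcified operculum: derived state '+' in Taxon 7 only — an autapomorphy, so it tells us nothing about relationships among taxa.
All ingroup taxa share the derived state '-' for caudal autotomy; it defines the ingroup but does not resolve relationships within it.
book lungs: derived state '+' in Taxon 4 and Taxon 6 only — synapomorphy for {Taxon 4, Taxon 6}.
lateral line (derived state '+') is unique to Taxon 6 (autapomorphy; uninformative for grouping).
Most parsimonious ingroup topology: (Taxon 7,(Taxon 5,(Taxon 6,Taxon 4))).
Taxon 7 is sister to the clade containing all other ingroup taxa, so it is the earliest-diverging (most basal) ingroup lineage.

Taxon 7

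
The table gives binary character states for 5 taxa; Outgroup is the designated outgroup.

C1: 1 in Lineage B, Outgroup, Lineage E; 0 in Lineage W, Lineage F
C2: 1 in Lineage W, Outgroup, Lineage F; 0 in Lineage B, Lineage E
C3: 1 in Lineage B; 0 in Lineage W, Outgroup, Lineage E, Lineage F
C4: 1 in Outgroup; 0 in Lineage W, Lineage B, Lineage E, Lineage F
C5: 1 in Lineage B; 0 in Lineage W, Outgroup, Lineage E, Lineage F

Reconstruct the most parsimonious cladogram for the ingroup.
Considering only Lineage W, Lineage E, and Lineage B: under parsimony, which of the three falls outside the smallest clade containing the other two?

Lineage W

Character polarity is set by the outgroup: the derived state is whichever differs from the outgroup's state, so for C1, C2, C4 the derived state is '0', and for the remaining characters it is '1'.
C1 (derived state '0') is shared by Lineage F and Lineage W — a synapomorphy uniting that clade.
C2 (derived state '0') is shared by Lineage B and Lineage E — a synapomorphy uniting that clade.
C3: derived state '1' in Lineage B only — an autapomorphy, so it tells us nothing about relationships among taxa.
C4 (derived state '0') is shared by all ingroup taxa — unites the whole ingroup.
C5: derived state '1' in Lineage B only — an autapomorphy, so it tells us nothing about relationships among taxa.
Most parsimonious ingroup topology: ((Lineage F,Lineage W),(Lineage B,Lineage E)).
Lineage B and Lineage E share a more recent common ancestor with each other than either does with Lineage W, so Lineage W is the least closely related of the three.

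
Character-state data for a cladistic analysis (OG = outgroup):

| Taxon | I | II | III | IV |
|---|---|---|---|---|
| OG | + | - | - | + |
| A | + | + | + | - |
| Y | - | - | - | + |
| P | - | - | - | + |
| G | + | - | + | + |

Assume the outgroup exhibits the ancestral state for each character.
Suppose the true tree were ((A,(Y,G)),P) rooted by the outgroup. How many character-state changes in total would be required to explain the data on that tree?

Map each character onto ((A,(Y,G)),P) (rooted by OG) and count the minimum state changes it requires (Fitch parsimony):
I: 2; II: 1; III: 2; IV: 1.
Total tree length = 6.

6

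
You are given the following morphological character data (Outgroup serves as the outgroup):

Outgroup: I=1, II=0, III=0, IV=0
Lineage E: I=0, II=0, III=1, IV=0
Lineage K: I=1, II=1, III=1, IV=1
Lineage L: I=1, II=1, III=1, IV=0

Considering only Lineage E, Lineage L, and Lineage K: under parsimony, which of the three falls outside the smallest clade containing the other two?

Lineage E

Character polarity is set by the outgroup: the derived state is whichever differs from the outgroup's state, so for I the derived state is '0', and for the remaining characters it is '1'.
I (derived state '0') is unique to Lineage E (autapomorphy; uninformative for grouping).
Only Lineage K and Lineage L show the derived state '1' for II, supporting them as a clade.
All ingroup taxa share the derived state '1' for III; it defines the ingroup but does not resolve relationships within it.
IV (derived state '1') is unique to Lineage K (autapomorphy; uninformative for grouping).
Most parsimonious ingroup topology: (Lineage E,(Lineage K,Lineage L)).
Lineage K and Lineage L share a more recent common ancestor with each other than either does with Lineage E, so Lineage E is the least closely related of the three.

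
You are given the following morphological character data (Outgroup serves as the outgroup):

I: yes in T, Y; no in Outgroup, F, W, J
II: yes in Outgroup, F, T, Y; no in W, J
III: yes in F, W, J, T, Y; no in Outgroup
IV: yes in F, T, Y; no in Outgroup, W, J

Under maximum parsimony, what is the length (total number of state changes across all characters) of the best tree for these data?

Character polarity is set by the outgroup: the derived state is whichever differs from the outgroup's state, so for II the derived state is 'no', and for the remaining characters it is 'yes'.
Only T and Y show the derived state 'yes' for I, supporting them as a clade.
Only J and W show the derived state 'no' for II, supporting them as a clade.
All ingroup taxa share the derived state 'yes' for III; it defines the ingroup but does not resolve relationships within it.
Only F, T, and Y show the derived state 'yes' for IV, supporting them as a clade.
Most parsimonious ingroup topology: ((F,(T,Y)),(W,J)).
Changes per character on this tree: I: 1; II: 1; III: 1; IV: 1.
Total = 4.

4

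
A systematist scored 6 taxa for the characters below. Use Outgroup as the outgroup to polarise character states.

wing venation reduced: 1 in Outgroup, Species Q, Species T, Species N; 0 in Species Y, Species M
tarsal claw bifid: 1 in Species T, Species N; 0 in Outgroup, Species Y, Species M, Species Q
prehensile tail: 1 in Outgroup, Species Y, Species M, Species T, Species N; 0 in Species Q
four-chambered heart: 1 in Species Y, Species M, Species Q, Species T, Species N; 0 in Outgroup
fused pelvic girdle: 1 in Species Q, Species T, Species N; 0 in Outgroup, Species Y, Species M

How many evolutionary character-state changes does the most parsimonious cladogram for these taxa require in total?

Character polarity is set by the outgroup: the derived state is whichever differs from the outgroup's state, so for wing venation reduced, prehensile tail the derived state is '0', and for the remaining characters it is '1'.
wing venation reduced: derived state '0' in Species M and Species Y only — synapomorphy for {Species M, Species Y}.
tarsal claw bifid (derived state '1') is shared by Species N and Species T — a synapomorphy uniting that clade.
prehensile tail (derived state '0') is unique to Species Q (autapomorphy; uninformative for grouping).
All ingroup taxa share the derived state '1' for four-chambered heart; it defines the ingroup but does not resolve relationships within it.
fused pelvic girdle (derived state '1') is shared by Species N, Species Q, and Species T — a synapomorphy uniting that clade.
Most parsimonious ingroup topology: ((Species Y,Species M),(Species Q,(Species T,Species N))).
Changes per character on this tree: wing venation reduced: 1; tarsal claw bifid: 1; prehensile tail: 1; four-chambered heart: 1; fused pelvic girdle: 1.
Total = 5.

5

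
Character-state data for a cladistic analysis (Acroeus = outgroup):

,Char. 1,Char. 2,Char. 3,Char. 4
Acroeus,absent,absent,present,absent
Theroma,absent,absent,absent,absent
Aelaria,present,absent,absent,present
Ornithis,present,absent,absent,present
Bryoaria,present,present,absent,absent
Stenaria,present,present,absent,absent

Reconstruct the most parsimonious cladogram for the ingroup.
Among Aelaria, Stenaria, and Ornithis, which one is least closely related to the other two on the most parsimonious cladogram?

Character polarity is set by the outgroup: the derived state is whichever differs from the outgroup's state, so for Char. 3 the derived state is 'absent', and for the remaining characters it is 'present'.
Char. 1 (derived state 'present') is shared by Aelaria, Bryoaria, Ornithis, and Stenaria — a synapomorphy uniting that clade.
Only Bryoaria and Stenaria show the derived state 'present' for Char. 2, supporting them as a clade.
Char. 3 (derived state 'absent') is shared by all ingroup taxa — unites the whole ingroup.
Only Aelaria and Ornithis show the derived state 'present' for Char. 4, supporting them as a clade.
Most parsimonious ingroup topology: (Theroma,((Aelaria,Ornithis),(Bryoaria,Stenaria))).
Ornithis and Aelaria share a more recent common ancestor with each other than either does with Stenaria, so Stenaria is the least closely related of the three.

Stenaria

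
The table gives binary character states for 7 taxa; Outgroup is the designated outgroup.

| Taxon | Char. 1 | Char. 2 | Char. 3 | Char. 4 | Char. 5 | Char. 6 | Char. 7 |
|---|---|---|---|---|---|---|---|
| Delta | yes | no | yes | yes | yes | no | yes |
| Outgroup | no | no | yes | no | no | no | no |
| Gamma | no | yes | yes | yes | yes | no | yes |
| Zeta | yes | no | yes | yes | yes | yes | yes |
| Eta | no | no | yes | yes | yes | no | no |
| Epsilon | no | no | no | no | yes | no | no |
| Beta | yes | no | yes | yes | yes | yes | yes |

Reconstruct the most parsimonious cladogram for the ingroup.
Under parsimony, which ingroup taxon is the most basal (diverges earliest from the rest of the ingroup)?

Epsilon

Character polarity is set by the outgroup: the derived state is whichever differs from the outgroup's state, so for Char. 3 the derived state is 'no', and for the remaining characters it is 'yes'.
Only Beta, Delta, and Zeta show the derived state 'yes' for Char. 1, supporting them as a clade.
Char. 2: derived state 'yes' in Gamma only — an autapomorphy, so it tells us nothing about relationships among taxa.
Char. 3 (derived state 'no') is unique to Epsilon (autapomorphy; uninformative for grouping).
Char. 4: derived state 'yes' in Beta, Delta, Eta, Gamma, and Zeta only — synapomorphy for {Beta, Delta, Eta, Gamma, Zeta}.
All ingroup taxa share the derived state 'yes' for Char. 5; it defines the ingroup but does not resolve relationships within it.
Char. 6 (derived state 'yes') is shared by Beta and Zeta — a synapomorphy uniting that clade.
Only Beta, Delta, Gamma, and Zeta show the derived state 'yes' for Char. 7, supporting them as a clade.
Most parsimonious ingroup topology: ((Eta,(((Beta,Zeta),Delta),Gamma)),Epsilon).
Epsilon is sister to the clade containing all other ingroup taxa, so it is the earliest-diverging (most basal) ingroup lineage.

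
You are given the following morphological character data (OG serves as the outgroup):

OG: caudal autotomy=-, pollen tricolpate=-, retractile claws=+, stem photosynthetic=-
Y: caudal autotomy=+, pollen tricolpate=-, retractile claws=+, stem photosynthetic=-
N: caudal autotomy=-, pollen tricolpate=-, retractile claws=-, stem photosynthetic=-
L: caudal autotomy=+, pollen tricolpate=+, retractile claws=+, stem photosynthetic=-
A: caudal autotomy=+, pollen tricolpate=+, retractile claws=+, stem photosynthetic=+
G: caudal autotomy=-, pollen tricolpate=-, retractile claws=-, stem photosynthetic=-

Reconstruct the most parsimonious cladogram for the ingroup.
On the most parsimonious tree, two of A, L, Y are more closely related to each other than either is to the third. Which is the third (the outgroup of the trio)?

Y

Character polarity is set by the outgroup: the derived state is whichever differs from the outgroup's state, so for retractile claws the derived state is '-', and for the remaining characters it is '+'.
Only A, L, and Y show the derived state '+' for caudal autotomy, supporting them as a clade.
pollen tricolpate (derived state '+') is shared by A and L — a synapomorphy uniting that clade.
retractile claws: derived state '-' in G and N only — synapomorphy for {G, N}.
stem photosynthetic: derived state '+' in A only — an autapomorphy, so it tells us nothing about relationships among taxa.
Most parsimonious ingroup topology: ((Y,(L,A)),(N,G)).
L and A share a more recent common ancestor with each other than either does with Y, so Y is the least closely related of the three.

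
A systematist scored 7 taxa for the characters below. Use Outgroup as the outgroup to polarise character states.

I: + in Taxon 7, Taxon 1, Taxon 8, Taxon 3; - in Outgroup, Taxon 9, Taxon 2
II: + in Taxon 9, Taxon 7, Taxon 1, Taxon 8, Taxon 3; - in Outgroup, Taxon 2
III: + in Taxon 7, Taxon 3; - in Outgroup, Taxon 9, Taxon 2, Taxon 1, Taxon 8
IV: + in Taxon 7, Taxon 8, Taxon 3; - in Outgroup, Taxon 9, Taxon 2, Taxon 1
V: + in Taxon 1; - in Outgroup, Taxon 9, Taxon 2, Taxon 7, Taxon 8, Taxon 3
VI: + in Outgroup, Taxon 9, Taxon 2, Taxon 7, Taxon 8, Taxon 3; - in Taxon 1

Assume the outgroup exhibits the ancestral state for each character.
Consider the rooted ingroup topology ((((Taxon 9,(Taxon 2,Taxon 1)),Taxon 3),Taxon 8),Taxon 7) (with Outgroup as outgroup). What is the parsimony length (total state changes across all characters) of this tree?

Map each character onto ((((Taxon 9,(Taxon 2,Taxon 1)),Taxon 3),Taxon 8),Taxon 7) (rooted by Outgroup) and count the minimum state changes it requires (Fitch parsimony):
I: 3; II: 2; III: 2; IV: 2; V: 1; VI: 1.
Total tree length = 11.

11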